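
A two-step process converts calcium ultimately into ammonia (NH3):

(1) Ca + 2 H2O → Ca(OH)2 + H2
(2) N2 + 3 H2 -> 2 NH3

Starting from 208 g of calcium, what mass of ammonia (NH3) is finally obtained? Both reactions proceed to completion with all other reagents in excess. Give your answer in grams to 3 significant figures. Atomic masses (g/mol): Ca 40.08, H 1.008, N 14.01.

58.9 g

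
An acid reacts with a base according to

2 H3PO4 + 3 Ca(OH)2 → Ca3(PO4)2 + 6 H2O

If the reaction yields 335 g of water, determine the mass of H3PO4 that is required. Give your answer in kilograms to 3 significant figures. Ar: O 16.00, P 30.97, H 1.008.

0.607 kg

M(H2O) = 2(1.008) + 16.00 = 18.016 g/mol.
M(H3PO4) = 3(1.008) + 30.97 + 4(16.00) = 97.994 g/mol.
n(H2O) = 335.0 g / 18.016 g/mol = 18.59 mol.
From the equation the H2O:H3PO4 mole ratio is 6:2, so n(H3PO4) = 18.59 × 2/6 = 6.198 mol.
Mass of H3PO4 = 6.198 mol × 97.994 g/mol = 607.4 g.
Converting to kg: 607.4 g = 0.607 kg.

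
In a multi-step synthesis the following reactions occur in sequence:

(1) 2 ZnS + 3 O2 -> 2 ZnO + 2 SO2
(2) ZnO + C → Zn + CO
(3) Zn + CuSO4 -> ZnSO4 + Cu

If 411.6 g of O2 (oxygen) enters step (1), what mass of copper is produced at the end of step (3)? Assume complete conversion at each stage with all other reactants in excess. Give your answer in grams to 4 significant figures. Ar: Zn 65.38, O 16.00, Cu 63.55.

M(O2) = 2(16.00) = 32.00 g/mol.
M(Cu) = 63.55 g/mol.
n(O2) = 411.6 / 32.00 = 12.863 mol.
Reaction (1): O2→ZnO ratio 3:2 ⇒ n(ZnO) = 8.5750 mol.
Reaction (2): ZnO→Zn ratio 1:1 ⇒ n(Zn) = 8.5750 mol.
Reaction (3): Zn→Cu ratio 1:1 ⇒ n(Cu) = 8.5750 mol.
Mass of Cu = 8.5750 × 63.55 = 544.94 g.

544.9 g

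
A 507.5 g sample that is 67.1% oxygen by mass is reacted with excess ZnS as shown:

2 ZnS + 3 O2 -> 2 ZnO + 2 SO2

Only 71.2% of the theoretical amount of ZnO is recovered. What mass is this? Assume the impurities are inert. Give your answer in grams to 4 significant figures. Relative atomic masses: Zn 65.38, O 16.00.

411.1 g

Pure O2 available = 507.5 g × 0.671 = 340.53 g.
M(O2) = 2(16.00) = 32.00 g/mol.
M(ZnO) = 65.38 + 16.00 = 81.38 g/mol.
n(O2) = 340.53 g / 32.00 g/mol = 10.642 mol.
From the equation the O2:ZnO mole ratio is 3:2, so n(ZnO) = 10.642 × 2/3 = 7.0944 mol.
Mass of ZnO = 7.0944 mol × 81.38 g/mol = 577.34 g.
Actual mass collected = 577.34 g × 0.712 = 411.07 g.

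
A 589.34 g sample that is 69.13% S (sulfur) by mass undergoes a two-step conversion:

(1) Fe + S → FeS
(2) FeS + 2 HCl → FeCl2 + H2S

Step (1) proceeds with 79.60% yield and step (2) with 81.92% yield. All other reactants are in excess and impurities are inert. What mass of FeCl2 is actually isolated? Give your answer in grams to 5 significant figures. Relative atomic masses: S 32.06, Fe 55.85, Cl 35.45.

1050.3 g

Pure S = 589.34 × 0.6913 = 407.411 g.
M(S) = 32.06 g/mol.
M(FeCl2) = 55.85 + 2(35.45) = 126.75 g/mol.
n(S) = 407.411 / 32.06 = 12.7078 mol.
Step 1 (S:FeS = 1:1): theoretical n(FeS) = 12.7078 mol; at 79.60% yield, n(FeS) = 10.1154 mol.
Step 2 (FeS:FeCl2 = 1:1): theoretical n(FeCl2) = 10.1154 mol, so theoretical mass = 10.1154 × 126.75 = 1282.12 g.
At 81.92% yield, actual mass of FeCl2 = 1282.12 × 0.8192 = 1050.32 g.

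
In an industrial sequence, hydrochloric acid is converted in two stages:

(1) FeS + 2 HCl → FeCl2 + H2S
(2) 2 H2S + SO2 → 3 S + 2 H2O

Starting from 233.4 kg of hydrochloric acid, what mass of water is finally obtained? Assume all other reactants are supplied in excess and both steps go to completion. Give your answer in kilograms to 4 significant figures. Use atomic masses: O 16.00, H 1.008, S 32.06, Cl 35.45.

M(HCl) = 1.008 + 35.45 = 36.458 g/mol.
M(H2O) = 2(1.008) + 16.00 = 18.016 g/mol.
233.4 kg = 233400 g.
n(HCl) = 233400 / 36.458 = 6401.9 mol.
Step 1 gives a 2:1 ratio of HCl to H2S, so n(H2S) = 3200.9 mol.
In step 2 the H2S:H2O ratio is 2:2, so n(H2O) = 3200.9 mol.
Mass of H2O = 3200.9 × 18.016 = 57668 g = 57.67 kg.

57.67 kg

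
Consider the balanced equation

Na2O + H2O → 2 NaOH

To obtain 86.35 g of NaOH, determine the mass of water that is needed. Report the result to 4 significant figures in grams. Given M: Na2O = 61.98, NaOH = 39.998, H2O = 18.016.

19.45 g

n(NaOH) = 86.350 g / 39.998 g/mol = 2.1589 mol.
From the equation the NaOH:H2O mole ratio is 2:1, so n(H2O) = 2.1589 × 1/2 = 1.0794 mol.
Mass of H2O = 1.0794 mol × 18.016 g/mol = 19.447 g.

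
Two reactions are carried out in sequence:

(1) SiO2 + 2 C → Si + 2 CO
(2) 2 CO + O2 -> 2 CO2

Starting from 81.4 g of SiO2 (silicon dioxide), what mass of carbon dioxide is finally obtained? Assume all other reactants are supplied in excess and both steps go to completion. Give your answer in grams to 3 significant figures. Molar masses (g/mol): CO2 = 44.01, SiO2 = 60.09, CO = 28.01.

n(SiO2) = 81.40 / 60.09 = 1.355 mol.
Step 1 gives a 1:2 ratio of SiO2 to CO, so n(CO) = 2.709 mol.
In step 2 the CO:CO2 ratio is 2:2, so n(CO2) = 2.709 mol.
Mass of CO2 = 2.709 × 44.01 = 119.2 g.

119 g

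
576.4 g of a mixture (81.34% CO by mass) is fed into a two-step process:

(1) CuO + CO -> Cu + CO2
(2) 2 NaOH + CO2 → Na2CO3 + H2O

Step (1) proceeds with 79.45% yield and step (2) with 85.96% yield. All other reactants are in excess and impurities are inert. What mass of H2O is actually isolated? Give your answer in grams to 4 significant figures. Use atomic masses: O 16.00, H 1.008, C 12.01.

206.0 g

Pure CO = 576.4 × 0.8134 = 468.84 g.
M(CO) = 12.01 + 16.00 = 28.01 g/mol.
M(H2O) = 2(1.008) + 16.00 = 18.016 g/mol.
n(CO) = 468.84 / 28.01 = 16.738 mol.
Step 1 (CO:CO2 = 1:1): theoretical n(CO2) = 16.738 mol; at 79.45% yield, n(CO2) = 13.299 mol.
Step 2 (CO2:H2O = 1:1): theoretical n(H2O) = 13.299 mol, so theoretical mass = 13.299 × 18.016 = 239.59 g.
At 85.96% yield, actual mass of H2O = 239.59 × 0.8596 = 205.95 g.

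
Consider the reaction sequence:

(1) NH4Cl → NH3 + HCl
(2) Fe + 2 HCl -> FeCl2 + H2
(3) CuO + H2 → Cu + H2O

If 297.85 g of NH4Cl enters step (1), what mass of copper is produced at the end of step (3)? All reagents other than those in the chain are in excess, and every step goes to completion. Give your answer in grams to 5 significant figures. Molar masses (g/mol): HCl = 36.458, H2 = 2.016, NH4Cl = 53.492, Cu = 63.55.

n(NH4Cl) = 297.85 / 53.492 = 5.56812 mol.
Reaction (1): NH4Cl→HCl ratio 1:1 ⇒ n(HCl) = 5.56812 mol.
Reaction (2): HCl→H2 ratio 2:1 ⇒ n(H2) = 2.78406 mol.
Reaction (3): H2→Cu ratio 1:1 ⇒ n(Cu) = 2.78406 mol.
Mass of Cu = 2.78406 × 63.55 = 176.927 g.

176.93 g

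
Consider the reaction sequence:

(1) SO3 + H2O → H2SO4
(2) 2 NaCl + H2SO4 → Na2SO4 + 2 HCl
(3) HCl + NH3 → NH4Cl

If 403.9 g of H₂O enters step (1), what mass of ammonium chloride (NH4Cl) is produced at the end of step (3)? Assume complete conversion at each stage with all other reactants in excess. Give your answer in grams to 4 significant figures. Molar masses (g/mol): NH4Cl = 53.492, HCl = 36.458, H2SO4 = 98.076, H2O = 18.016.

n(H2O) = 403.9 / 18.016 = 22.419 mol.
Reaction (1): H2O→H2SO4 ratio 1:1 ⇒ n(H2SO4) = 22.419 mol.
Reaction (2): H2SO4→HCl ratio 1:2 ⇒ n(HCl) = 44.838 mol.
Reaction (3): HCl→NH4Cl ratio 1:1 ⇒ n(NH4Cl) = 44.838 mol.
Mass of NH4Cl = 44.838 × 53.492 = 2398.5 g.

2398 g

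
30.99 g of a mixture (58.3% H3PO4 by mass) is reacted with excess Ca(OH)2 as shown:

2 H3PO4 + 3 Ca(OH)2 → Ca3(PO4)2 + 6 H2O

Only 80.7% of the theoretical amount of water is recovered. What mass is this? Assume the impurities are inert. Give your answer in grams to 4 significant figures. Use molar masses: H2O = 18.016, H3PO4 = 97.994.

8.042 g

Pure H3PO4 available = 30.99 g × 0.583 = 18.067 g.
n(H3PO4) = 18.067 g / 97.994 g/mol = 0.18437 mol.
From the equation the H3PO4:H2O mole ratio is 2:6, so n(H2O) = 0.18437 × 6/2 = 0.55311 mol.
Mass of H2O = 0.55311 mol × 18.016 g/mol = 9.9648 g.
Actual mass collected = 9.9648 g × 0.807 = 8.0416 g.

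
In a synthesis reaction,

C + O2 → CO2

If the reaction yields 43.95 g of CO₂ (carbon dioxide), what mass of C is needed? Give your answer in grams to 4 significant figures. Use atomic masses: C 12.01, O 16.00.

11.99 g

M(CO2) = 12.01 + 2(16.00) = 44.01 g/mol.
M(C) = 12.01 g/mol.
n(CO2) = 43.950 g / 44.01 g/mol = 0.99864 mol.
From the equation the CO2:C mole ratio is 1:1, so n(C) = 0.99864 × 1/1 = 0.99864 mol.
Mass of C = 0.99864 mol × 12.01 g/mol = 11.994 g.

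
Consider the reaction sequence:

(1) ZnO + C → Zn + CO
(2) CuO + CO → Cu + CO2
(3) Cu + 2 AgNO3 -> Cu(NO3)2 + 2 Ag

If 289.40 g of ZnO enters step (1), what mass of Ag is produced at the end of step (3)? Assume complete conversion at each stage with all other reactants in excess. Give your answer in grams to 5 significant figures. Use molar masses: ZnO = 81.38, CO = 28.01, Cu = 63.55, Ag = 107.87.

767.21 g

n(ZnO) = 289.40 / 81.38 = 3.55616 mol.
Reaction (1): ZnO→CO ratio 1:1 ⇒ n(CO) = 3.55616 mol.
Reaction (2): CO→Cu ratio 1:1 ⇒ n(Cu) = 3.55616 mol.
Reaction (3): Cu→Ag ratio 1:2 ⇒ n(Ag) = 7.11231 mol.
Mass of Ag = 7.11231 × 107.87 = 767.205 g.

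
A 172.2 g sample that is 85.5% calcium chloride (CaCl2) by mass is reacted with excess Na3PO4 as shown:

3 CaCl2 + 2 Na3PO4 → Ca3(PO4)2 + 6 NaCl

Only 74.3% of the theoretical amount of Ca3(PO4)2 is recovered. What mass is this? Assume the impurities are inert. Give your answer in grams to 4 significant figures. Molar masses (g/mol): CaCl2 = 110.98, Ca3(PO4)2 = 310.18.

Pure CaCl2 available = 172.2 g × 0.855 = 147.23 g.
n(CaCl2) = 147.23 g / 110.98 g/mol = 1.3266 mol.
From the equation the CaCl2:Ca3(PO4)2 mole ratio is 3:1, so n(Ca3(PO4)2) = 1.3266 × 1/3 = 0.44221 mol.
Mass of Ca3(PO4)2 = 0.44221 mol × 310.18 g/mol = 137.17 g.
Actual mass collected = 137.17 g × 0.743 = 101.91 g.

101.9 g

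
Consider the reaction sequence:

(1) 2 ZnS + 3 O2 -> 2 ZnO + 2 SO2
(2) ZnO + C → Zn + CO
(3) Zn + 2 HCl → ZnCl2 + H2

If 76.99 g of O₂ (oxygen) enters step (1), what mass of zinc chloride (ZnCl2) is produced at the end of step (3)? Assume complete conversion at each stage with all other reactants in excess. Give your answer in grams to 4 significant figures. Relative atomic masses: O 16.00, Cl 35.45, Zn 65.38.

M(O2) = 2(16.00) = 32.00 g/mol.
M(ZnCl2) = 65.38 + 2(35.45) = 136.28 g/mol.
n(O2) = 76.99 / 32.00 = 2.4059 mol.
Reaction (1): O2→ZnO ratio 3:2 ⇒ n(ZnO) = 1.6040 mol.
Reaction (2): ZnO→Zn ratio 1:1 ⇒ n(Zn) = 1.6040 mol.
Reaction (3): Zn→ZnCl2 ratio 1:1 ⇒ n(ZnCl2) = 1.6040 mol.
Mass of ZnCl2 = 1.6040 × 136.28 = 218.59 g.

218.6 g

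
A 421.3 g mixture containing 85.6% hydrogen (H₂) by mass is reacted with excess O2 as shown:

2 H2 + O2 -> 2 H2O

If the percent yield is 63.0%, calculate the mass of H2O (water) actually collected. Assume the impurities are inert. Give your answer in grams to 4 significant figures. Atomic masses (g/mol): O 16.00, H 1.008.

Pure H2 available = 421.3 g × 0.856 = 360.63 g.
M(H2) = 2(1.008) = 2.016 g/mol.
M(H2O) = 2(1.008) + 16.00 = 18.016 g/mol.
n(H2) = 360.63 g / 2.016 g/mol = 178.89 mol.
From the equation the H2:H2O mole ratio is 2:2, so n(H2O) = 178.89 × 2/2 = 178.89 mol.
Mass of H2O = 178.89 mol × 18.016 g/mol = 3222.8 g.
Actual mass collected = 3222.8 g × 0.630 = 2030.4 g.

2030 g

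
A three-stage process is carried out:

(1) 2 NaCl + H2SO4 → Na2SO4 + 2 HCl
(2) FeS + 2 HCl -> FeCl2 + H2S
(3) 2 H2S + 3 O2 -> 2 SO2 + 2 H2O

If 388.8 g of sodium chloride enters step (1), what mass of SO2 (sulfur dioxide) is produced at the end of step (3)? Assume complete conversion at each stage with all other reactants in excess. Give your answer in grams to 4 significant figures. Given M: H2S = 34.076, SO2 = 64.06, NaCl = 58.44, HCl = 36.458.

n(NaCl) = 388.8 / 58.44 = 6.6530 mol.
Reaction (1): NaCl→HCl ratio 2:2 ⇒ n(HCl) = 6.6530 mol.
Reaction (2): HCl→H2S ratio 2:1 ⇒ n(H2S) = 3.3265 mol.
Reaction (3): H2S→SO2 ratio 2:2 ⇒ n(SO2) = 3.3265 mol.
Mass of SO2 = 3.3265 × 64.06 = 213.09 g.

213.1 g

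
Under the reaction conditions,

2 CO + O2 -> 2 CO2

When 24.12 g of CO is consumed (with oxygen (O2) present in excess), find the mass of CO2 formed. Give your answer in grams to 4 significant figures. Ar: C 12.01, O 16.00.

37.90 g

M(CO) = 12.01 + 16.00 = 28.01 g/mol.
M(CO2) = 12.01 + 2(16.00) = 44.01 g/mol.
n(CO) = 24.120 g / 28.01 g/mol = 0.86112 mol.
From the equation the CO:CO2 mole ratio is 2:2, so n(CO2) = 0.86112 × 2/2 = 0.86112 mol.
Mass of CO2 = 0.86112 mol × 44.01 g/mol = 37.898 g.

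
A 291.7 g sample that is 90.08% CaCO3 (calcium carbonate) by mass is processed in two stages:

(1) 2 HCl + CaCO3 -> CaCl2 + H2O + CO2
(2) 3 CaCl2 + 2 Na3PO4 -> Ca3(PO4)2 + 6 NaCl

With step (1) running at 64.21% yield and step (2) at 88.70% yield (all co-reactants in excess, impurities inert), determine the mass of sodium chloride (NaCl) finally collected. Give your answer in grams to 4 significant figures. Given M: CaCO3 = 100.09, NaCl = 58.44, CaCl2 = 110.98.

174.8 g

Pure CaCO3 = 291.7 × 0.9008 = 262.76 g.
n(CaCO3) = 262.76 / 100.09 = 2.6253 mol.
Step 1 (CaCO3:CaCl2 = 1:1): theoretical n(CaCl2) = 2.6253 mol; at 64.21% yield, n(CaCl2) = 1.6857 mol.
Step 2 (CaCl2:NaCl = 3:6): theoretical n(NaCl) = 3.3714 mol, so theoretical mass = 3.3714 × 58.44 = 197.02 g.
At 88.70% yield, actual mass of NaCl = 197.02 × 0.8870 = 174.76 g.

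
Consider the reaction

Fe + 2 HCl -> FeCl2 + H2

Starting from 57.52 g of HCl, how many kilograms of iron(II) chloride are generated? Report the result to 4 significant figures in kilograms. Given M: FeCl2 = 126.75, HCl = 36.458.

0.09999 kg

n(HCl) = 57.520 g / 36.458 g/mol = 1.5777 mol.
From the equation the HCl:FeCl2 mole ratio is 2:1, so n(FeCl2) = 1.5777 × 1/2 = 0.78885 mol.
Mass of FeCl2 = 0.78885 mol × 126.75 g/mol = 99.987 g.
Converting to kg: 99.987 g = 0.09999 kg.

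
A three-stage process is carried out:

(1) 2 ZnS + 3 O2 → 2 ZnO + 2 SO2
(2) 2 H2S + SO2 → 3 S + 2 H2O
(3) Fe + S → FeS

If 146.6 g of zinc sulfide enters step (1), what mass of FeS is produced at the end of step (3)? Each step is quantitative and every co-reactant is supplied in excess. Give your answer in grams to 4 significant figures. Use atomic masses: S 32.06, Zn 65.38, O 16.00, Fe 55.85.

M(ZnS) = 65.38 + 32.06 = 97.44 g/mol.
M(FeS) = 55.85 + 32.06 = 87.91 g/mol.
n(ZnS) = 146.6 / 97.44 = 1.5045 mol.
Reaction (1): ZnS→SO2 ratio 2:2 ⇒ n(SO2) = 1.5045 mol.
Reaction (2): SO2→S ratio 1:3 ⇒ n(S) = 4.5135 mol.
Reaction (3): S→FeS ratio 1:1 ⇒ n(FeS) = 4.5135 mol.
Mass of FeS = 4.5135 × 87.91 = 396.79 g.

396.8 g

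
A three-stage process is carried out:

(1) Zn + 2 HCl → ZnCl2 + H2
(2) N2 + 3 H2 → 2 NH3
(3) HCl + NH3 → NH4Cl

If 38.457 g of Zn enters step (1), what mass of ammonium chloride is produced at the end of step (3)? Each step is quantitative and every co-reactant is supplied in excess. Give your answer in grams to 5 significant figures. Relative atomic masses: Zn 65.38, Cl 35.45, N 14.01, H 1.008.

M(Zn) = 65.38 g/mol.
M(NH4Cl) = 14.01 + 4(1.008) + 35.45 = 53.492 g/mol.
n(Zn) = 38.457 / 65.38 = 0.588207 mol.
Reaction (1): Zn→H2 ratio 1:1 ⇒ n(H2) = 0.588207 mol.
Reaction (2): H2→NH3 ratio 3:2 ⇒ n(NH3) = 0.392138 mol.
Reaction (3): NH3→NH4Cl ratio 1:1 ⇒ n(NH4Cl) = 0.392138 mol.
Mass of NH4Cl = 0.392138 × 53.492 = 20.9763 g.

20.976 g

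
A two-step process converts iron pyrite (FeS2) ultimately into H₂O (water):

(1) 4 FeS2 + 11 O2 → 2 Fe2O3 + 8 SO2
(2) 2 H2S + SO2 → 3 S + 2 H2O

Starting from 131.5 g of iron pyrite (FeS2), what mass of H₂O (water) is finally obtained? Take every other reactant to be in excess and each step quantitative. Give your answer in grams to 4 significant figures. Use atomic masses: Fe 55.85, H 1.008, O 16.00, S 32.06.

M(FeS2) = 55.85 + 2(32.06) = 119.97 g/mol.
M(H2O) = 2(1.008) + 16.00 = 18.016 g/mol.
n(FeS2) = 131.50 / 119.97 = 1.0961 mol.
Step 1 gives a 4:8 ratio of FeS2 to SO2, so n(SO2) = 2.1922 mol.
In step 2 the SO2:H2O ratio is 1:2, so n(H2O) = 4.3844 mol.
Mass of H2O = 4.3844 × 18.016 = 78.990 g.

78.99 g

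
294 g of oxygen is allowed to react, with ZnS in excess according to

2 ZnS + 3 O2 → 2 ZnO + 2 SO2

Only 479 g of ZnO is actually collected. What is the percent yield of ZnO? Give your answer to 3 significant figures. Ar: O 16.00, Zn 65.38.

M(O2) = 2(16.00) = 32.00 g/mol.
M(ZnO) = 65.38 + 16.00 = 81.38 g/mol.
n(O2) = 294.0 g / 32.00 g/mol = 9.188 mol.
From the equation the O2:ZnO mole ratio is 3:2, so n(ZnO) = 9.188 × 2/3 = 6.125 mol.
Mass of ZnO = 6.125 mol × 81.38 g/mol = 498.5 g.
This is the theoretical yield. Percent yield = 479 g / 498.5 g × 100% = 96.10%.

96.1 %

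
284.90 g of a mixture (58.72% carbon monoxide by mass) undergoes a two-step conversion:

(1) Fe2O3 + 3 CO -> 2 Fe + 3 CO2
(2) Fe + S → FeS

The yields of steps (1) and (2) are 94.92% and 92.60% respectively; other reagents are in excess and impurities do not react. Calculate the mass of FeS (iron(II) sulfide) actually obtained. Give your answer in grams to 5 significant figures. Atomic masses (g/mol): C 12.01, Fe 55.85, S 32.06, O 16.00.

307.67 g

Pure CO = 284.90 × 0.5872 = 167.293 g.
M(CO) = 12.01 + 16.00 = 28.01 g/mol.
M(FeS) = 55.85 + 32.06 = 87.91 g/mol.
n(CO) = 167.293 / 28.01 = 5.97263 mol.
Step 1 (CO:Fe = 3:2): theoretical n(Fe) = 3.98175 mol; at 94.92% yield, n(Fe) = 3.77948 mol.
Step 2 (Fe:FeS = 1:1): theoretical n(FeS) = 3.77948 mol, so theoretical mass = 3.77948 × 87.91 = 332.254 g.
At 92.60% yield, actual mass of FeS = 332.254 × 0.9260 = 307.667 g.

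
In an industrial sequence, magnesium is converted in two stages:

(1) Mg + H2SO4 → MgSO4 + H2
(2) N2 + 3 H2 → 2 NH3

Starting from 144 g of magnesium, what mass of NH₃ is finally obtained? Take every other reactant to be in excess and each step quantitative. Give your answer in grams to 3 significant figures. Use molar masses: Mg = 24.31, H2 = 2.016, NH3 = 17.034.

n(Mg) = 144.0 / 24.31 = 5.923 mol.
Step 1 gives a 1:1 ratio of Mg to H2, so n(H2) = 5.923 mol.
In step 2 the H2:NH3 ratio is 3:2, so n(NH3) = 3.949 mol.
Mass of NH3 = 3.949 × 17.034 = 67.27 g.

67.3 g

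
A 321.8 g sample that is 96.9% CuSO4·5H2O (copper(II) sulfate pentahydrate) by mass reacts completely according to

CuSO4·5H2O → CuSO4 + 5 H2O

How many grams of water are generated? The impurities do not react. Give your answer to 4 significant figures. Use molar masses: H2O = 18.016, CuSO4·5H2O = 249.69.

112.5 g

Mass of pure CuSO4·5H2O = 321.8 g × 0.969 = 311.82 g.
n(CuSO4·5H2O) = 311.82 g / 249.69 g/mol = 1.2488 mol.
From the equation the CuSO4·5H2O:H2O mole ratio is 1:5, so n(H2O) = 1.2488 × 5/1 = 6.2442 mol.
Mass of H2O = 6.2442 mol × 18.016 g/mol = 112.50 g.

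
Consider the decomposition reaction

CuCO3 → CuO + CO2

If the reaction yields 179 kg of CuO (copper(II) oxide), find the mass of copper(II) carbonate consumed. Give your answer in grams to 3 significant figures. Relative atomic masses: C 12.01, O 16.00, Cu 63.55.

278000 g

M(CuO) = 63.55 + 16.00 = 79.55 g/mol.
M(CuCO3) = 63.55 + 12.01 + 3(16.00) = 123.56 g/mol.
Convert: 179 kg = 179000 g.
n(CuO) = 179000 g / 79.55 g/mol = 2250 mol.
From the equation the CuO:CuCO3 mole ratio is 1:1, so n(CuCO3) = 2250 × 1/1 = 2250 mol.
Mass of CuCO3 = 2250 mol × 123.56 g/mol = 278000 g.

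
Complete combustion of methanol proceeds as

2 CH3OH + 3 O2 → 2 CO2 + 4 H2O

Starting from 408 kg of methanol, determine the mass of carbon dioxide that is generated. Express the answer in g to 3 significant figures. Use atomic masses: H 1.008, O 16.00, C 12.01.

M(CH3OH) = 12.01 + 4(1.008) + 16.00 = 32.042 g/mol.
M(CO2) = 12.01 + 2(16.00) = 44.01 g/mol.
Convert: 408 kg = 408000 g.
n(CH3OH) = 408000 g / 32.042 g/mol = 12730 mol.
From the equation the CH3OH:CO2 mole ratio is 2:2, so n(CO2) = 12730 × 2/2 = 12730 mol.
Mass of CO2 = 12730 mol × 44.01 g/mol = 560400 g.

560000 g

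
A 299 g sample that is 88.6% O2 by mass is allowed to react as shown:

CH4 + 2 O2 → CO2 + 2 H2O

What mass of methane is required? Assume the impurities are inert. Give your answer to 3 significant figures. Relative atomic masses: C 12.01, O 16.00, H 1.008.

Mass of pure O2 = 299 g × 0.886 = 264.9 g.
M(O2) = 2(16.00) = 32.00 g/mol.
M(CH4) = 12.01 + 4(1.008) = 16.042 g/mol.
n(O2) = 264.9 g / 32.00 g/mol = 8.279 mol.
From the equation the O2:CH4 mole ratio is 2:1, so n(CH4) = 8.279 × 1/2 = 4.139 mol.
Mass of CH4 = 4.139 mol × 16.042 g/mol = 66.40 g.

66.4 g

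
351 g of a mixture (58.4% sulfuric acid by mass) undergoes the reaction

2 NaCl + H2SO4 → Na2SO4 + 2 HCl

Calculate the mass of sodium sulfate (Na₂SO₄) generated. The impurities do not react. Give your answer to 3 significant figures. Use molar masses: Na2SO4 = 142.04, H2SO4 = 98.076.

297 g

Mass of pure H2SO4 = 351 g × 0.584 = 205.0 g.
n(H2SO4) = 205.0 g / 98.076 g/mol = 2.090 mol.
From the equation the H2SO4:Na2SO4 mole ratio is 1:1, so n(Na2SO4) = 2.090 × 1/1 = 2.090 mol.
Mass of Na2SO4 = 2.090 mol × 142.04 g/mol = 296.9 g.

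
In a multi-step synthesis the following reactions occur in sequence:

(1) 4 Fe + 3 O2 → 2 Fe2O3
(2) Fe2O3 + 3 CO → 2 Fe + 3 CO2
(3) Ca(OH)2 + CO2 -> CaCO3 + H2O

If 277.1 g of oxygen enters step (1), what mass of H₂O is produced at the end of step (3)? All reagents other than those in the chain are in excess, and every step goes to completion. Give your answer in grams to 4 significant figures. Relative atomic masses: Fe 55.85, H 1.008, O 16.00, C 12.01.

312.0 g

M(O2) = 2(16.00) = 32.00 g/mol.
M(H2O) = 2(1.008) + 16.00 = 18.016 g/mol.
n(O2) = 277.1 / 32.00 = 8.6594 mol.
Reaction (1): O2→Fe2O3 ratio 3:2 ⇒ n(Fe2O3) = 5.7729 mol.
Reaction (2): Fe2O3→CO2 ratio 1:3 ⇒ n(CO2) = 17.319 mol.
Reaction (3): CO2→H2O ratio 1:1 ⇒ n(H2O) = 17.319 mol.
Mass of H2O = 17.319 × 18.016 = 312.01 g.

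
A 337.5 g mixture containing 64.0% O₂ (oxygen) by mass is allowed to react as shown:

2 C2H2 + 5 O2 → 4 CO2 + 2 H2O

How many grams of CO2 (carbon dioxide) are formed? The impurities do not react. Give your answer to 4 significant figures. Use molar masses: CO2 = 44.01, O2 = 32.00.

237.7 g

Mass of pure O2 = 337.5 g × 0.640 = 216.00 g.
n(O2) = 216.00 g / 32.00 g/mol = 6.7500 mol.
From the equation the O2:CO2 mole ratio is 5:4, so n(CO2) = 6.7500 × 4/5 = 5.4000 mol.
Mass of CO2 = 5.4000 mol × 44.01 g/mol = 237.65 g.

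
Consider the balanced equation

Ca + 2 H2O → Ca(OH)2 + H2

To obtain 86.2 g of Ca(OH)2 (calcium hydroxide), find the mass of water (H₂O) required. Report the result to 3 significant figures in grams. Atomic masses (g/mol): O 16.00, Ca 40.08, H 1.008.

M(Ca(OH)2) = 40.08 + 2(16.00) + 2(1.008) = 74.096 g/mol.
M(H2O) = 2(1.008) + 16.00 = 18.016 g/mol.
n(Ca(OH)2) = 86.20 g / 74.096 g/mol = 1.163 mol.
From the equation the Ca(OH)2:H2O mole ratio is 1:2, so n(H2O) = 1.163 × 2/1 = 2.327 mol.
Mass of H2O = 2.327 mol × 18.016 g/mol = 41.92 g.

41.9 g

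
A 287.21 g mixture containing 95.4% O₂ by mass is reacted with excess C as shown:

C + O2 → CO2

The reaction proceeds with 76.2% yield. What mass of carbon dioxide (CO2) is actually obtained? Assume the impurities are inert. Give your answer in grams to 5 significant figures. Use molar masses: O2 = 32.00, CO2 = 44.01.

287.15 g

Pure O2 available = 287.21 g × 0.954 = 273.998 g.
n(O2) = 273.998 g / 32.00 g/mol = 8.56245 mol.
From the equation the O2:CO2 mole ratio is 1:1, so n(CO2) = 8.56245 × 1/1 = 8.56245 mol.
Mass of CO2 = 8.56245 mol × 44.01 g/mol = 376.833 g.
Actual mass collected = 376.833 g × 0.762 = 287.147 g.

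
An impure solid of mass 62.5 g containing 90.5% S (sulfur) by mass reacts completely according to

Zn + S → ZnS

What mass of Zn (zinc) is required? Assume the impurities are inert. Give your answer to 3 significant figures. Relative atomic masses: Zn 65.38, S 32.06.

Mass of pure S = 62.5 g × 0.905 = 56.56 g.
M(S) = 32.06 g/mol.
M(Zn) = 65.38 g/mol.
n(S) = 56.56 g / 32.06 g/mol = 1.764 mol.
From the equation the S:Zn mole ratio is 1:1, so n(Zn) = 1.764 × 1/1 = 1.764 mol.
Mass of Zn = 1.764 mol × 65.38 g/mol = 115.3 g.

115 g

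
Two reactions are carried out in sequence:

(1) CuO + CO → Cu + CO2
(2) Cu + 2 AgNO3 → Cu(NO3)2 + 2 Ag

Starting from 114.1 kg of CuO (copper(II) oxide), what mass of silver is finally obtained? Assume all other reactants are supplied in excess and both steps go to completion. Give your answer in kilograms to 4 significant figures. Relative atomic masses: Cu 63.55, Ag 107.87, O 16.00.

309.4 kg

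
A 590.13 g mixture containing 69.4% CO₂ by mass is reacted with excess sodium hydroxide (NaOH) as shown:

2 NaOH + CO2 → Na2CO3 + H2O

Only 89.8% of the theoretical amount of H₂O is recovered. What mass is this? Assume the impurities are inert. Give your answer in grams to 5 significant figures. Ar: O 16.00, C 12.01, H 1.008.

Pure CO2 available = 590.13 g × 0.694 = 409.550 g.
M(CO2) = 12.01 + 2(16.00) = 44.01 g/mol.
M(H2O) = 2(1.008) + 16.00 = 18.016 g/mol.
n(CO2) = 409.550 g / 44.01 g/mol = 9.30584 mol.
From the equation the CO2:H2O mole ratio is 1:1, so n(H2O) = 9.30584 × 1/1 = 9.30584 mol.
Mass of H2O = 9.30584 mol × 18.016 g/mol = 167.654 g.
Actual mass collected = 167.654 g × 0.898 = 150.553 g.

150.55 g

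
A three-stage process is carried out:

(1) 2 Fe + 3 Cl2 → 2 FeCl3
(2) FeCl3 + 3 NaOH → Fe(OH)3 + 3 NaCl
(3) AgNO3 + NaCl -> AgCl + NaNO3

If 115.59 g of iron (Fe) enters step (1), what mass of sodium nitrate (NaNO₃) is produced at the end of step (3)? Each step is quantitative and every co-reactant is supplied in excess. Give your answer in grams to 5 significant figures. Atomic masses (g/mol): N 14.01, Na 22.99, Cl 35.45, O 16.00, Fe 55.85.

M(Fe) = 55.85 g/mol.
M(NaNO3) = 22.99 + 14.01 + 3(16.00) = 85.00 g/mol.
n(Fe) = 115.59 / 55.85 = 2.06965 mol.
Reaction (1): Fe→FeCl3 ratio 2:2 ⇒ n(FeCl3) = 2.06965 mol.
Reaction (2): FeCl3→NaCl ratio 1:3 ⇒ n(NaCl) = 6.20895 mol.
Reaction (3): NaCl→NaNO3 ratio 1:1 ⇒ n(NaNO3) = 6.20895 mol.
Mass of NaNO3 = 6.20895 × 85.00 = 527.761 g.

527.76 g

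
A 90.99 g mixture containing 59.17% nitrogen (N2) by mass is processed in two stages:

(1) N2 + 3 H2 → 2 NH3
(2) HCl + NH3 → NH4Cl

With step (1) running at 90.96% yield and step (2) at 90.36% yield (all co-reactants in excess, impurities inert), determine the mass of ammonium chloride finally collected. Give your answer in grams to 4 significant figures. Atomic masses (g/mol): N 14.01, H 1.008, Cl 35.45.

169.0 g

Pure N2 = 90.99 × 0.5917 = 53.839 g.
M(N2) = 2(14.01) = 28.02 g/mol.
M(NH4Cl) = 14.01 + 4(1.008) + 35.45 = 53.492 g/mol.
n(N2) = 53.839 / 28.02 = 1.9214 mol.
Step 1 (N2:NH3 = 1:2): theoretical n(NH3) = 3.8429 mol; at 90.96% yield, n(NH3) = 3.4955 mol.
Step 2 (NH3:NH4Cl = 1:1): theoretical n(NH4Cl) = 3.4955 mol, so theoretical mass = 3.4955 × 53.492 = 186.98 g.
At 90.36% yield, actual mass of NH4Cl = 186.98 × 0.9036 = 168.96 g.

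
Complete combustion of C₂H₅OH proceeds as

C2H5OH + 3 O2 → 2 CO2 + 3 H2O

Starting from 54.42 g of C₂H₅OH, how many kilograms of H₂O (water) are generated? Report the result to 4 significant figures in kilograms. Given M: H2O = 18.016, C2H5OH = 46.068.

n(C2H5OH) = 54.420 g / 46.068 g/mol = 1.1813 mol.
From the equation the C2H5OH:H2O mole ratio is 1:3, so n(H2O) = 1.1813 × 3/1 = 3.5439 mol.
Mass of H2O = 3.5439 mol × 18.016 g/mol = 63.847 g.
Converting to kg: 63.847 g = 0.06385 kg.

0.06385 kg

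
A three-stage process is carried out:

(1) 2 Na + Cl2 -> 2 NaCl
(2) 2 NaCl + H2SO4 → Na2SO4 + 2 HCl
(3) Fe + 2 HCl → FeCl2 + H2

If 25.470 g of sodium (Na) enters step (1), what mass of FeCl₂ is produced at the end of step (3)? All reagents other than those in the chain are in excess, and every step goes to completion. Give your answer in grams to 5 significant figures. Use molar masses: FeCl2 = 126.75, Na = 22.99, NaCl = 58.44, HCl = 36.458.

70.211 g

n(Na) = 25.470 / 22.99 = 1.10787 mol.
Reaction (1): Na→NaCl ratio 2:2 ⇒ n(NaCl) = 1.10787 mol.
Reaction (2): NaCl→HCl ratio 2:2 ⇒ n(HCl) = 1.10787 mol.
Reaction (3): HCl→FeCl2 ratio 2:1 ⇒ n(FeCl2) = 0.553936 mol.
Mass of FeCl2 = 0.553936 × 126.75 = 70.2115 g.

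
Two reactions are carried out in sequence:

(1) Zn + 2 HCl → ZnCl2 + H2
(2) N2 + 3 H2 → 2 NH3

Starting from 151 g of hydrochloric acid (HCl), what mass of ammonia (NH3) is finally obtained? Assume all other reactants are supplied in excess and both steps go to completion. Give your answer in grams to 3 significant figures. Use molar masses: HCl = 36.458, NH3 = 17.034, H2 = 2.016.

n(HCl) = 151.0 / 36.458 = 4.142 mol.
Step 1 gives a 2:1 ratio of HCl to H2, so n(H2) = 2.071 mol.
In step 2 the H2:NH3 ratio is 3:2, so n(NH3) = 1.381 mol.
Mass of NH3 = 1.381 × 17.034 = 23.52 g.

23.5 g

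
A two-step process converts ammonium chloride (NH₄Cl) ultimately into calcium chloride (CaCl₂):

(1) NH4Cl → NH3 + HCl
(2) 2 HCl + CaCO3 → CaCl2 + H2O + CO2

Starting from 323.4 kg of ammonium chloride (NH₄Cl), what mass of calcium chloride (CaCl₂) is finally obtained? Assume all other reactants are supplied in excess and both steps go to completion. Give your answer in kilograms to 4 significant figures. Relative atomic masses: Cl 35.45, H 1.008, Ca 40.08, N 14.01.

M(NH4Cl) = 14.01 + 4(1.008) + 35.45 = 53.492 g/mol.
M(CaCl2) = 40.08 + 2(35.45) = 110.98 g/mol.
323.4 kg = 323400 g.
n(NH4Cl) = 323400 / 53.492 = 6045.8 mol.
Step 1 gives a 1:1 ratio of NH4Cl to HCl, so n(HCl) = 6045.8 mol.
In step 2 the HCl:CaCl2 ratio is 2:1, so n(CaCl2) = 3022.9 mol.
Mass of CaCl2 = 3022.9 × 110.98 = 335480 g = 335.5 kg.

335.5 kg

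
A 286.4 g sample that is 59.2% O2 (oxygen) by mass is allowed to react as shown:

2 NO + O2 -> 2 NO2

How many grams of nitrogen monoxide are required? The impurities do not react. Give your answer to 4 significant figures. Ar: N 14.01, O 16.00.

318.0 g

Mass of pure O2 = 286.4 g × 0.592 = 169.55 g.
M(O2) = 2(16.00) = 32.00 g/mol.
M(NO) = 14.01 + 16.00 = 30.01 g/mol.
n(O2) = 169.55 g / 32.00 g/mol = 5.2984 mol.
From the equation the O2:NO mole ratio is 1:2, so n(NO) = 5.2984 × 2/1 = 10.597 mol.
Mass of NO = 10.597 mol × 30.01 g/mol = 318.01 g.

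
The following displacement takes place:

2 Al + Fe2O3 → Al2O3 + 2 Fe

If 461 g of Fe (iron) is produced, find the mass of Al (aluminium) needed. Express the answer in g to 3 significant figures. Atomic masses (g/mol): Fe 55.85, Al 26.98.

223 g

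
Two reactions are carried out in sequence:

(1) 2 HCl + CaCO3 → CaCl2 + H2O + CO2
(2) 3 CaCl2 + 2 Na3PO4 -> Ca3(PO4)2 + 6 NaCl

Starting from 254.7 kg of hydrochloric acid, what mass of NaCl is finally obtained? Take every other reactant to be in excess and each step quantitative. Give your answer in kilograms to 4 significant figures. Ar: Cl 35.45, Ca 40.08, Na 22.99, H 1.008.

408.3 kg

M(HCl) = 1.008 + 35.45 = 36.458 g/mol.
M(NaCl) = 22.99 + 35.45 = 58.44 g/mol.
254.7 kg = 254700 g.
n(HCl) = 254700 / 36.458 = 6986.1 mol.
Step 1 gives a 2:1 ratio of HCl to CaCl2, so n(CaCl2) = 3493.1 mol.
In step 2 the CaCl2:NaCl ratio is 3:6, so n(NaCl) = 6986.1 mol.
Mass of NaCl = 6986.1 × 58.44 = 408270 g = 408.3 kg.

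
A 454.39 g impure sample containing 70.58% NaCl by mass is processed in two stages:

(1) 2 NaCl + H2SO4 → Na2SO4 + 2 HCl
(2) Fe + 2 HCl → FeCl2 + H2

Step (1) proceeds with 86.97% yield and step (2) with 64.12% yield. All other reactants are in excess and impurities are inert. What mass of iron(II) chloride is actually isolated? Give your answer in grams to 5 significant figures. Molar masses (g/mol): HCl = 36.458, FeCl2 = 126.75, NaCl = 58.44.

193.95 g

Pure NaCl = 454.39 × 0.7058 = 320.708 g.
n(NaCl) = 320.708 / 58.44 = 5.48782 mol.
Step 1 (NaCl:HCl = 2:2): theoretical n(HCl) = 5.48782 mol; at 86.97% yield, n(HCl) = 4.77276 mol.
Step 2 (HCl:FeCl2 = 2:1): theoretical n(FeCl2) = 2.38638 mol, so theoretical mass = 2.38638 × 126.75 = 302.474 g.
At 64.12% yield, actual mass of FeCl2 = 302.474 × 0.6412 = 193.946 g.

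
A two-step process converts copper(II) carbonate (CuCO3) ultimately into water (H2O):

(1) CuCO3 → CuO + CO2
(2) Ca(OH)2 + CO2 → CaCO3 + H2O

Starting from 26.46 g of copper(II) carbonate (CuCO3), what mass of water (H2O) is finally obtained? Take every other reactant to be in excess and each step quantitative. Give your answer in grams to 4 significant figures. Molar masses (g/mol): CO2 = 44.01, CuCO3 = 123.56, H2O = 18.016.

n(CuCO3) = 26.460 / 123.56 = 0.21415 mol.
Step 1 gives a 1:1 ratio of CuCO3 to CO2, so n(CO2) = 0.21415 mol.
In step 2 the CO2:H2O ratio is 1:1, so n(H2O) = 0.21415 mol.
Mass of H2O = 0.21415 × 18.016 = 3.8581 g.

3.858 g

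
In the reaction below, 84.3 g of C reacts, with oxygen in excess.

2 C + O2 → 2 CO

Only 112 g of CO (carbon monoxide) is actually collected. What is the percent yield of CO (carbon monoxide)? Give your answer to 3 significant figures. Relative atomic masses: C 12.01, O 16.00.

M(C) = 12.01 g/mol.
M(CO) = 12.01 + 16.00 = 28.01 g/mol.
n(C) = 84.30 g / 12.01 g/mol = 7.019 mol.
From the equation the C:CO mole ratio is 2:2, so n(CO) = 7.019 × 2/2 = 7.019 mol.
Mass of CO = 7.019 mol × 28.01 g/mol = 196.6 g.
This is the theoretical yield. Percent yield = 112 g / 196.6 g × 100% = 56.97%.

57.0 %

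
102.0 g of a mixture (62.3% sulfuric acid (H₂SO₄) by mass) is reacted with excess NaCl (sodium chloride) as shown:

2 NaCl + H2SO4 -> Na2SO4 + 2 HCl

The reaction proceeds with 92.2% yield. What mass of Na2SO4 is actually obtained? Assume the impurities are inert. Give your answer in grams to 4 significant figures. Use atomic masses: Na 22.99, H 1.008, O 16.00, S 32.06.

84.85 g

Pure H2SO4 available = 102.0 g × 0.623 = 63.546 g.
M(H2SO4) = 2(1.008) + 32.06 + 4(16.00) = 98.076 g/mol.
M(Na2SO4) = 2(22.99) + 32.06 + 4(16.00) = 142.04 g/mol.
n(H2SO4) = 63.546 g / 98.076 g/mol = 0.64793 mol.
From the equation the H2SO4:Na2SO4 mole ratio is 1:1, so n(Na2SO4) = 0.64793 × 1/1 = 0.64793 mol.
Mass of Na2SO4 = 0.64793 mol × 142.04 g/mol = 92.031 g.
Actual mass collected = 92.031 g × 0.922 = 84.853 g.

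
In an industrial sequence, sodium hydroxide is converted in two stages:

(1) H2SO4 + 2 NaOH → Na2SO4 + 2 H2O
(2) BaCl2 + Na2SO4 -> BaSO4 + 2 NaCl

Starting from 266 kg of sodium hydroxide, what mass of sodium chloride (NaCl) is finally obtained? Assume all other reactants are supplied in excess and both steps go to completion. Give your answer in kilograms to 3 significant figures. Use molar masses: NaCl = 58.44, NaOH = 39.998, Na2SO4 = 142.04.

266 kg = 266000 g.
n(NaOH) = 266000 / 39.998 = 6650 mol.
Step 1 gives a 2:1 ratio of NaOH to Na2SO4, so n(Na2SO4) = 3325 mol.
In step 2 the Na2SO4:NaCl ratio is 1:2, so n(NaCl) = 6650 mol.
Mass of NaCl = 6650 × 58.44 = 388600 g = 389 kg.

389 kg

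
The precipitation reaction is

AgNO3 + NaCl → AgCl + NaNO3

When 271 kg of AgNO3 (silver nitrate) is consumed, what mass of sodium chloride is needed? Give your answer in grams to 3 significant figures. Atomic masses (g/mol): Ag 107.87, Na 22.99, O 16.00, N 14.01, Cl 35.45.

M(AgNO3) = 107.87 + 14.01 + 3(16.00) = 169.88 g/mol.
M(NaCl) = 22.99 + 35.45 = 58.44 g/mol.
Convert: 271 kg = 271000 g.
n(AgNO3) = 271000 g / 169.88 g/mol = 1595 mol.
From the equation the AgNO3:NaCl mole ratio is 1:1, so n(NaCl) = 1595 × 1/1 = 1595 mol.
Mass of NaCl = 1595 mol × 58.44 g/mol = 93230 g.

93200 g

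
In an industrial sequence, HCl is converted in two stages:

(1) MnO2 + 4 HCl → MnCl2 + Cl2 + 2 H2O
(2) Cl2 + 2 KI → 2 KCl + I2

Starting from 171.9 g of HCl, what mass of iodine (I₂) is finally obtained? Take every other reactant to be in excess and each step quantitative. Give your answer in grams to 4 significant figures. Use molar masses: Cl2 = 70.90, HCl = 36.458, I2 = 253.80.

299.2 g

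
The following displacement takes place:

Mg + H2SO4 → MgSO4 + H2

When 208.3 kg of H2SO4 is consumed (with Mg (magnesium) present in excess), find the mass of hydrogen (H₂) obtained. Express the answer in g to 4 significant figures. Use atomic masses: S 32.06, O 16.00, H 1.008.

M(H2SO4) = 2(1.008) + 32.06 + 4(16.00) = 98.076 g/mol.
M(H2) = 2(1.008) = 2.016 g/mol.
Convert: 208.3 kg = 208300 g.
n(H2SO4) = 208300 g / 98.076 g/mol = 2123.9 mol.
From the equation the H2SO4:H2 mole ratio is 1:1, so n(H2) = 2123.9 × 1/1 = 2123.9 mol.
Mass of H2 = 2123.9 mol × 2.016 g/mol = 4281.7 g.

4282 g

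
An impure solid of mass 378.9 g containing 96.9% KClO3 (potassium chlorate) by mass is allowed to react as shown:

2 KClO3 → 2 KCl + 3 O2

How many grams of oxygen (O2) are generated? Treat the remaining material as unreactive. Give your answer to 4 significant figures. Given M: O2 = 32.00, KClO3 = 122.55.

Mass of pure KClO3 = 378.9 g × 0.969 = 367.15 g.
n(KClO3) = 367.15 g / 122.55 g/mol = 2.9960 mol.
From the equation the KClO3:O2 mole ratio is 2:3, so n(O2) = 2.9960 × 3/2 = 4.4939 mol.
Mass of O2 = 4.4939 mol × 32.00 g/mol = 143.81 g.

143.8 g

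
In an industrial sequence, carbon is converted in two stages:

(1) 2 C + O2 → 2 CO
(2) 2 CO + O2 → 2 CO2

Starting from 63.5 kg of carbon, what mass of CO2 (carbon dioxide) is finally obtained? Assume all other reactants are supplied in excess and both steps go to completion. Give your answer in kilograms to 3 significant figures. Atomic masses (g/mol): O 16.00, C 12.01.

233 kg

M(C) = 12.01 g/mol.
M(CO2) = 12.01 + 2(16.00) = 44.01 g/mol.
63.5 kg = 63500 g.
n(C) = 63500 / 12.01 = 5287 mol.
Step 1 gives a 2:2 ratio of C to CO, so n(CO) = 5287 mol.
In step 2 the CO:CO2 ratio is 2:2, so n(CO2) = 5287 mol.
Mass of CO2 = 5287 × 44.01 = 232700 g = 233 kg.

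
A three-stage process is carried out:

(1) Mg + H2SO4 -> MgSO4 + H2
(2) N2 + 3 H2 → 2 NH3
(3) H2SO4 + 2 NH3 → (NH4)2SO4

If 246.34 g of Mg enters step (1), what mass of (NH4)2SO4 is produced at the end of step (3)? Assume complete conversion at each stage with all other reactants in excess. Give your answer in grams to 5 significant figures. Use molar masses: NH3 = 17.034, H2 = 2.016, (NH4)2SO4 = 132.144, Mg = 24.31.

n(Mg) = 246.34 / 24.31 = 10.1333 mol.
Reaction (1): Mg→H2 ratio 1:1 ⇒ n(H2) = 10.1333 mol.
Reaction (2): H2→NH3 ratio 3:2 ⇒ n(NH3) = 6.75552 mol.
Reaction (3): NH3→(NH4)2SO4 ratio 2:1 ⇒ n((NH4)2SO4) = 3.37776 mol.
Mass of (NH4)2SO4 = 3.37776 × 132.144 = 446.351 g.

446.35 g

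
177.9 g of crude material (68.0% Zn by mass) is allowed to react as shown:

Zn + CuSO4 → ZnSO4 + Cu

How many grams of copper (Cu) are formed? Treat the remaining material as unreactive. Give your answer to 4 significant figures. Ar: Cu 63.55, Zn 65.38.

Mass of pure Zn = 177.9 g × 0.680 = 120.97 g.
M(Zn) = 65.38 g/mol.
M(Cu) = 63.55 g/mol.
n(Zn) = 120.97 g / 65.38 g/mol = 1.8503 mol.
From the equation the Zn:Cu mole ratio is 1:1, so n(Cu) = 1.8503 × 1/1 = 1.8503 mol.
Mass of Cu = 1.8503 mol × 63.55 g/mol = 117.59 g.

117.6 g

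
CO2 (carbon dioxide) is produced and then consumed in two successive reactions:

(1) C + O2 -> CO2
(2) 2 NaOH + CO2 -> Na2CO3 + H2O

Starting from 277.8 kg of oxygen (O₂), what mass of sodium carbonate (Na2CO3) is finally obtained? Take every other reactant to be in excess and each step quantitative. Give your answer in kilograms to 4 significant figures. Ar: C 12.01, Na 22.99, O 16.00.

920.1 kg

M(O2) = 2(16.00) = 32.00 g/mol.
M(Na2CO3) = 2(22.99) + 12.01 + 3(16.00) = 105.99 g/mol.
277.8 kg = 277800 g.
n(O2) = 277800 / 32.00 = 8681.2 mol.
Step 1 gives a 1:1 ratio of O2 to CO2, so n(CO2) = 8681.2 mol.
In step 2 the CO2:Na2CO3 ratio is 1:1, so n(Na2CO3) = 8681.2 mol.
Mass of Na2CO3 = 8681.2 × 105.99 = 920130 g = 920.1 kg.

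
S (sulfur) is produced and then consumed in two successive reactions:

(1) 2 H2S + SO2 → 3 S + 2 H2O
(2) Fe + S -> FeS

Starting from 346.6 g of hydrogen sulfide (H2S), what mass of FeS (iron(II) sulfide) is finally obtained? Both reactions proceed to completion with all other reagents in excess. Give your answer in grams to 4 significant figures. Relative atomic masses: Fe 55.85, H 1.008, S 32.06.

1341 g

M(H2S) = 2(1.008) + 32.06 = 34.076 g/mol.
M(FeS) = 55.85 + 32.06 = 87.91 g/mol.
n(H2S) = 346.60 / 34.076 = 10.171 mol.
Step 1 gives a 2:3 ratio of H2S to S, so n(S) = 15.257 mol.
In step 2 the S:FeS ratio is 1:1, so n(FeS) = 15.257 mol.
Mass of FeS = 15.257 × 87.91 = 1341.2 g.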